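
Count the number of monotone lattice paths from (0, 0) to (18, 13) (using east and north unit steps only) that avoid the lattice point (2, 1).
Number of paths = 114987810

Total paths from (0, 0) to (18, 13): C(31, 18) = 206253075. Paths through (2, 1): (paths (0, 0) → (2, 1)) × (paths (2, 1) → (18, 13)) = C(3, 2) · C(28, 16) = 3 · 30421755 = 91265265. Avoidance count = 206253075 − 91265265 = 114987810.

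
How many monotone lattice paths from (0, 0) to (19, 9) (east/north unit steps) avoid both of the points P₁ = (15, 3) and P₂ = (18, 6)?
Number of paths = 6262436

Inclusion–exclusion. Total paths: C(28, 19) = 6906900. Through P₁: C(18, 15)·C(10, 4) = 171360. Through P₂: C(24, 18)·C(4, 1) = 538384. Since P₁ is strictly southwest of P₂, a monotone path through both must visit P₁ then P₂; paths through both = C(18, 15)·C(6, 3)·C(4, 1) = 65280. Avoid both = 6906900 − 171360 − 538384 + 65280 = 6262436.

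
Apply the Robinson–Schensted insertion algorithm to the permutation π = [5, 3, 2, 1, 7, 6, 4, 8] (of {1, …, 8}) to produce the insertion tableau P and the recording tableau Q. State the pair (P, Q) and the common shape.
P = [1, 4, 8] / [2, 6] / [3, 7] / [5];  Q = [1, 5, 8] / [2, 6] / [3, 7] / [4];  common shape = (3, 2, 2, 1)

Row-insert the values π_1, π_2, … into P one at a time, bumping the leftmost entry strictly greater than the inserted value down to the next row. The recording tableau Q records, in position (i, j), the step at which that cell was added to P.
  Insert 5 (step 1): P = [5];  Q = [1]
  Insert 3 (step 2): P = [3] / [5];  Q = [1] / [2]
  Insert 2 (step 3): P = [2] / [3] / [5];  Q = [1] / [2] / [3]
  Insert 1 (step 4): P = [1] / [2] / [3] / [5];  Q = [1] / [2] / [3] / [4]
  Insert 7 (step 5): P = [1, 7] / [2] / [3] / [5];  Q = [1, 5] / [2] / [3] / [4]
  Insert 6 (step 6): P = [1, 6] / [2, 7] / [3] / [5];  Q = [1, 5] / [2, 6] / [3] / [4]
  Insert 4 (step 7): P = [1, 4] / [2, 6] / [3, 7] / [5];  Q = [1, 5] / [2, 6] / [3, 7] / [4]
  Insert 8 (step 8): P = [1, 4, 8] / [2, 6] / [3, 7] / [5];  Q = [1, 5, 8] / [2, 6] / [3, 7] / [4]
Final shape: (3, 2, 2, 1).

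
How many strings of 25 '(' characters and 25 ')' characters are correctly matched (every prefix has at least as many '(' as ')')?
C_25 = 4861946401452

These balanced parentheses are counted by the Catalan number C_n = (1/(n + 1)) · C(2n, n). For n = 25: C_25 = (1/26) · C(50, 25) = 126410606437752/26 = 4861946401452.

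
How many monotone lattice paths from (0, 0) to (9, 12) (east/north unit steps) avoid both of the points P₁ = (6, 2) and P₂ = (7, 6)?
Number of paths = 241794

Inclusion–exclusion. Total paths: C(21, 9) = 293930. Through P₁: C(8, 6)·C(13, 3) = 8008. Through P₂: C(13, 7)·C(8, 2) = 48048. Since P₁ is strictly southwest of P₂, a monotone path through both must visit P₁ then P₂; paths through both = C(8, 6)·C(5, 1)·C(8, 2) = 3920. Avoid both = 293930 − 8008 − 48048 + 3920 = 241794.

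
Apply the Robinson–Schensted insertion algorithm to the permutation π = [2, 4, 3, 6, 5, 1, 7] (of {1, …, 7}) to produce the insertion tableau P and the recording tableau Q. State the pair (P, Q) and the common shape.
P = [1, 3, 5, 7] / [2, 6] / [4];  Q = [1, 2, 4, 7] / [3, 5] / [6];  common shape = (4, 2, 1)

Row-insert the values π_1, π_2, … into P one at a time, bumping the leftmost entry strictly greater than the inserted value down to the next row. The recording tableau Q records, in position (i, j), the step at which that cell was added to P.
  Insert 2 (step 1): P = [2];  Q = [1]
  Insert 4 (step 2): P = [2, 4];  Q = [1, 2]
  Insert 3 (step 3): P = [2, 3] / [4];  Q = [1, 2] / [3]
  Insert 6 (step 4): P = [2, 3, 6] / [4];  Q = [1, 2, 4] / [3]
  Insert 5 (step 5): P = [2, 3, 5] / [4, 6];  Q = [1, 2, 4] / [3, 5]
  Insert 1 (step 6): P = [1, 3, 5] / [2, 6] / [4];  Q = [1, 2, 4] / [3, 5] / [6]
  Insert 7 (step 7): P = [1, 3, 5, 7] / [2, 6] / [4];  Q = [1, 2, 4, 7] / [3, 5] / [6]
Final shape: (4, 2, 1).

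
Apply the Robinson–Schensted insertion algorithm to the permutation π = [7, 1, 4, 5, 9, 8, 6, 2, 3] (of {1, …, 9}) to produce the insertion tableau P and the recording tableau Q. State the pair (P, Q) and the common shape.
P = [1, 2, 3, 6] / [4, 5] / [7, 8] / [9];  Q = [1, 3, 4, 5] / [2, 6] / [7, 9] / [8];  common shape = (4, 2, 2, 1)

Row-insert the values π_1, π_2, … into P one at a time, bumping the leftmost entry strictly greater than the inserted value down to the next row. The recording tableau Q records, in position (i, j), the step at which that cell was added to P.
  Insert 7 (step 1): P = [7];  Q = [1]
  Insert 1 (step 2): P = [1] / [7];  Q = [1] / [2]
  Insert 4 (step 3): P = [1, 4] / [7];  Q = [1, 3] / [2]
  Insert 5 (step 4): P = [1, 4, 5] / [7];  Q = [1, 3, 4] / [2]
  Insert 9 (step 5): P = [1, 4, 5, 9] / [7];  Q = [1, 3, 4, 5] / [2]
  Insert 8 (step 6): P = [1, 4, 5, 8] / [7, 9];  Q = [1, 3, 4, 5] / [2, 6]
  Insert 6 (step 7): P = [1, 4, 5, 6] / [7, 8] / [9];  Q = [1, 3, 4, 5] / [2, 6] / [7]
  Insert 2 (step 8): P = [1, 2, 5, 6] / [4, 8] / [7] / [9];  Q = [1, 3, 4, 5] / [2, 6] / [7] / [8]
  Insert 3 (step 9): P = [1, 2, 3, 6] / [4, 5] / [7, 8] / [9];  Q = [1, 3, 4, 5] / [2, 6] / [7, 9] / [8]
Final shape: (4, 2, 2, 1).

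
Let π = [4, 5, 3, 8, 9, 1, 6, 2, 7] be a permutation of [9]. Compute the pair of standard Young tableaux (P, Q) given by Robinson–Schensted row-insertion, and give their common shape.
P = [1, 2, 6, 7] / [3, 5, 9] / [4, 8];  Q = [1, 2, 4, 5] / [3, 7, 9] / [6, 8];  common shape = (4, 3, 2)

Row-insert the values π_1, π_2, … into P one at a time, bumping the leftmost entry strictly greater than the inserted value down to the next row. The recording tableau Q records, in position (i, j), the step at which that cell was added to P.
  Insert 4 (step 1): P = [4];  Q = [1]
  Insert 5 (step 2): P = [4, 5];  Q = [1, 2]
  Insert 3 (step 3): P = [3, 5] / [4];  Q = [1, 2] / [3]
  Insert 8 (step 4): P = [3, 5, 8] / [4];  Q = [1, 2, 4] / [3]
  Insert 9 (step 5): P = [3, 5, 8, 9] / [4];  Q = [1, 2, 4, 5] / [3]
  Insert 1 (step 6): P = [1, 5, 8, 9] / [3] / [4];  Q = [1, 2, 4, 5] / [3] / [6]
  Insert 6 (step 7): P = [1, 5, 6, 9] / [3, 8] / [4];  Q = [1, 2, 4, 5] / [3, 7] / [6]
  Insert 2 (step 8): P = [1, 2, 6, 9] / [3, 5] / [4, 8];  Q = [1, 2, 4, 5] / [3, 7] / [6, 8]
  Insert 7 (step 9): P = [1, 2, 6, 7] / [3, 5, 9] / [4, 8];  Q = [1, 2, 4, 5] / [3, 7, 9] / [6, 8]
Final shape: (4, 3, 2).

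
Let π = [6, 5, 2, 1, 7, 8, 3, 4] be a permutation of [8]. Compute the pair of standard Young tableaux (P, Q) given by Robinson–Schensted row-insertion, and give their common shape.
P = [1, 3, 4] / [2, 7, 8] / [5] / [6];  Q = [1, 5, 6] / [2, 7, 8] / [3] / [4];  common shape = (3, 3, 1, 1)

Row-insert the values π_1, π_2, … into P one at a time, bumping the leftmost entry strictly greater than the inserted value down to the next row. The recording tableau Q records, in position (i, j), the step at which that cell was added to P.
  Insert 6 (step 1): P = [6];  Q = [1]
  Insert 5 (step 2): P = [5] / [6];  Q = [1] / [2]
  Insert 2 (step 3): P = [2] / [5] / [6];  Q = [1] / [2] / [3]
  Insert 1 (step 4): P = [1] / [2] / [5] / [6];  Q = [1] / [2] / [3] / [4]
  Insert 7 (step 5): P = [1, 7] / [2] / [5] / [6];  Q = [1, 5] / [2] / [3] / [4]
  Insert 8 (step 6): P = [1, 7, 8] / [2] / [5] / [6];  Q = [1, 5, 6] / [2] / [3] / [4]
  Insert 3 (step 7): P = [1, 3, 8] / [2, 7] / [5] / [6];  Q = [1, 5, 6] / [2, 7] / [3] / [4]
  Insert 4 (step 8): P = [1, 3, 4] / [2, 7, 8] / [5] / [6];  Q = [1, 5, 6] / [2, 7, 8] / [3] / [4]
Final shape: (3, 3, 1, 1).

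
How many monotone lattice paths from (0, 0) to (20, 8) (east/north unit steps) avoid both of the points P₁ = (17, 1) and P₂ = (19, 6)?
Number of paths = 2575779

Inclusion–exclusion. Total paths: C(28, 20) = 3108105. Through P₁: C(18, 17)·C(10, 3) = 2160. Through P₂: C(25, 19)·C(3, 1) = 531300. Since P₁ is strictly southwest of P₂, a monotone path through both must visit P₁ then P₂; paths through both = C(18, 17)·C(7, 2)·C(3, 1) = 1134. Avoid both = 3108105 − 2160 − 531300 + 1134 = 2575779.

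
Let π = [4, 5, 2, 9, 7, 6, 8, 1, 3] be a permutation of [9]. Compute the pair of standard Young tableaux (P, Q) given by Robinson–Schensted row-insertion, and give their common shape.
P = [1, 3, 6, 8] / [2, 5] / [4, 7] / [9];  Q = [1, 2, 4, 7] / [3, 5] / [6, 9] / [8];  common shape = (4, 2, 2, 1)

Row-insert the values π_1, π_2, … into P one at a time, bumping the leftmost entry strictly greater than the inserted value down to the next row. The recording tableau Q records, in position (i, j), the step at which that cell was added to P.
  Insert 4 (step 1): P = [4];  Q = [1]
  Insert 5 (step 2): P = [4, 5];  Q = [1, 2]
  Insert 2 (step 3): P = [2, 5] / [4];  Q = [1, 2] / [3]
  Insert 9 (step 4): P = [2, 5, 9] / [4];  Q = [1, 2, 4] / [3]
  Insert 7 (step 5): P = [2, 5, 7] / [4, 9];  Q = [1, 2, 4] / [3, 5]
  Insert 6 (step 6): P = [2, 5, 6] / [4, 7] / [9];  Q = [1, 2, 4] / [3, 5] / [6]
  Insert 8 (step 7): P = [2, 5, 6, 8] / [4, 7] / [9];  Q = [1, 2, 4, 7] / [3, 5] / [6]
  Insert 1 (step 8): P = [1, 5, 6, 8] / [2, 7] / [4] / [9];  Q = [1, 2, 4, 7] / [3, 5] / [6] / [8]
  Insert 3 (step 9): P = [1, 3, 6, 8] / [2, 5] / [4, 7] / [9];  Q = [1, 2, 4, 7] / [3, 5] / [6, 9] / [8]
Final shape: (4, 2, 2, 1).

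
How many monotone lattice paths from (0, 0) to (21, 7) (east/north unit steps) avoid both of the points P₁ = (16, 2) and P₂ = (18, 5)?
Number of paths = 824294

Inclusion–exclusion. Total paths: C(28, 21) = 1184040. Through P₁: C(18, 16)·C(10, 5) = 38556. Through P₂: C(23, 18)·C(5, 3) = 336490. Since P₁ is strictly southwest of P₂, a monotone path through both must visit P₁ then P₂; paths through both = C(18, 16)·C(5, 2)·C(5, 3) = 15300. Avoid both = 1184040 − 38556 − 336490 + 15300 = 824294.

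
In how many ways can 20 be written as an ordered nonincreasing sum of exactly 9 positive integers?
p(20, 9 parts) = 54

Partitions of n into exactly k parts are in bijection with partitions of n − k into at most k parts (subtract 1 from each part). So p(20, exactly 9) = p(11, parts ≤ 9). Computing via the recurrence p(m, j) = p(m, j−1) + p(m−j, j) gives 54.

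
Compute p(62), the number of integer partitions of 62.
p(62) = 1300156

Compute p(n) via the recurrence p(n, m) = p(n, m−1) + p(n−m, m), where p(n, m) counts partitions of n with all parts ≤ m and p(n) = p(n, n). The base cases are p(0, m) = 1 and p(n, 0) = 0 for n > 0. Filling the table yields p(62) = 1300156. (Euler's pentagonal recurrence is an alternative.)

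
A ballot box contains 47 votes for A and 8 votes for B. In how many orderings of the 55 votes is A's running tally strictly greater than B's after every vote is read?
Strict-lead orderings = 863365230

Total orderings of the 55 votes with 47 for A: C(55, 47) = 1217566350. By the Bertrand ballot formula (Cycle Lemma / reflection principle), the number of orderings in which A is strictly ahead of B throughout is (p − q)/(p + q) · C(p + q, p) = (47 − 8)/(47 + 8) · 1217566350 = 863365230.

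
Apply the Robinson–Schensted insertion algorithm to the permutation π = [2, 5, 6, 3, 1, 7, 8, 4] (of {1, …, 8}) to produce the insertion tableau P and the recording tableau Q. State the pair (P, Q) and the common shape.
P = [1, 3, 4, 7, 8] / [2, 6] / [5];  Q = [1, 2, 3, 6, 7] / [4, 8] / [5];  common shape = (5, 2, 1)

Row-insert the values π_1, π_2, … into P one at a time, bumping the leftmost entry strictly greater than the inserted value down to the next row. The recording tableau Q records, in position (i, j), the step at which that cell was added to P.
  Insert 2 (step 1): P = [2];  Q = [1]
  Insert 5 (step 2): P = [2, 5];  Q = [1, 2]
  Insert 6 (step 3): P = [2, 5, 6];  Q = [1, 2, 3]
  Insert 3 (step 4): P = [2, 3, 6] / [5];  Q = [1, 2, 3] / [4]
  Insert 1 (step 5): P = [1, 3, 6] / [2] / [5];  Q = [1, 2, 3] / [4] / [5]
  Insert 7 (step 6): P = [1, 3, 6, 7] / [2] / [5];  Q = [1, 2, 3, 6] / [4] / [5]
  Insert 8 (step 7): P = [1, 3, 6, 7, 8] / [2] / [5];  Q = [1, 2, 3, 6, 7] / [4] / [5]
  Insert 4 (step 8): P = [1, 3, 4, 7, 8] / [2, 6] / [5];  Q = [1, 2, 3, 6, 7] / [4, 8] / [5]
Final shape: (5, 2, 1).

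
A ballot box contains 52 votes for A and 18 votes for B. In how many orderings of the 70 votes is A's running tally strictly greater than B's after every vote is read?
Strict-lead orderings = 11266694027804028

Total orderings of the 70 votes with 52 for A: C(70, 52) = 23196134763125940. By the Bertrand ballot formula (Cycle Lemma / reflection principle), the number of orderings in which A is strictly ahead of B throughout is (p − q)/(p + q) · C(p + q, p) = (52 − 18)/(52 + 18) · 23196134763125940 = 11266694027804028.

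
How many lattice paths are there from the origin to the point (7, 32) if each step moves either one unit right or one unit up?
Number of paths = 15380937

A monotone lattice path from (0, 0) to (7, 32) consists of 7 east steps and 32 north steps in some order, so it is determined by which 7 of the 39 steps are east. The count is C(39, 7) = 15380937.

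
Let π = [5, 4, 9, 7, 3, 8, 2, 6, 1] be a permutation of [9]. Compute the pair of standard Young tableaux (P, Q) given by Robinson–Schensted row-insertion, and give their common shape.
P = [1, 6, 8] / [2, 7] / [3, 9] / [4] / [5];  Q = [1, 3, 6] / [2, 4] / [5, 8] / [7] / [9];  common shape = (3, 2, 2, 1, 1)

Row-insert the values π_1, π_2, … into P one at a time, bumping the leftmost entry strictly greater than the inserted value down to the next row. The recording tableau Q records, in position (i, j), the step at which that cell was added to P.
  Insert 5 (step 1): P = [5];  Q = [1]
  Insert 4 (step 2): P = [4] / [5];  Q = [1] / [2]
  Insert 9 (step 3): P = [4, 9] / [5];  Q = [1, 3] / [2]
  Insert 7 (step 4): P = [4, 7] / [5, 9];  Q = [1, 3] / [2, 4]
  Insert 3 (step 5): P = [3, 7] / [4, 9] / [5];  Q = [1, 3] / [2, 4] / [5]
  Insert 8 (step 6): P = [3, 7, 8] / [4, 9] / [5];  Q = [1, 3, 6] / [2, 4] / [5]
  Insert 2 (step 7): P = [2, 7, 8] / [3, 9] / [4] / [5];  Q = [1, 3, 6] / [2, 4] / [5] / [7]
  Insert 6 (step 8): P = [2, 6, 8] / [3, 7] / [4, 9] / [5];  Q = [1, 3, 6] / [2, 4] / [5, 8] / [7]
  Insert 1 (step 9): P = [1, 6, 8] / [2, 7] / [3, 9] / [4] / [5];  Q = [1, 3, 6] / [2, 4] / [5, 8] / [7] / [9]
Final shape: (3, 2, 2, 1, 1).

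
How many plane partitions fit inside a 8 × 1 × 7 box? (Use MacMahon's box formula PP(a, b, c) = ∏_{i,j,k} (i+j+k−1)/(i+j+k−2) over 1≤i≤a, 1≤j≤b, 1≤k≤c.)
PP(8, 1, 7) = 6435

Evaluate the triple product over i = 1..8, j = 1..1, k = 1..7. The factors are (2/1) · (3/2) · (4/3) · (5/4) · (6/5) · (7/6) · (8/7) · (3/2) · … (56 factors total). The numerators and denominators telescope so the product is an integer; carrying out the multiplication exactly gives PP(8, 1, 7) = 6435.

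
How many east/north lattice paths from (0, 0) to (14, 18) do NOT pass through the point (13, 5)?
Number of paths = 471315648

Total paths from (0, 0) to (14, 18): C(32, 14) = 471435600. Paths through (13, 5): (paths (0, 0) → (13, 5)) × (paths (13, 5) → (14, 18)) = C(18, 13) · C(14, 1) = 8568 · 14 = 119952. Avoidance count = 471435600 − 119952 = 471315648.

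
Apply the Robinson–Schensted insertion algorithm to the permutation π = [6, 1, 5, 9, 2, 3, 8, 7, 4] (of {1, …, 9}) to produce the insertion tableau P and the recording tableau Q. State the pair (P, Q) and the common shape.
P = [1, 2, 3, 4] / [5, 7] / [6, 8] / [9];  Q = [1, 3, 4, 7] / [2, 6] / [5, 8] / [9];  common shape = (4, 2, 2, 1)

Row-insert the values π_1, π_2, … into P one at a time, bumping the leftmost entry strictly greater than the inserted value down to the next row. The recording tableau Q records, in position (i, j), the step at which that cell was added to P.
  Insert 6 (step 1): P = [6];  Q = [1]
  Insert 1 (step 2): P = [1] / [6];  Q = [1] / [2]
  Insert 5 (step 3): P = [1, 5] / [6];  Q = [1, 3] / [2]
  Insert 9 (step 4): P = [1, 5, 9] / [6];  Q = [1, 3, 4] / [2]
  Insert 2 (step 5): P = [1, 2, 9] / [5] / [6];  Q = [1, 3, 4] / [2] / [5]
  Insert 3 (step 6): P = [1, 2, 3] / [5, 9] / [6];  Q = [1, 3, 4] / [2, 6] / [5]
  Insert 8 (step 7): P = [1, 2, 3, 8] / [5, 9] / [6];  Q = [1, 3, 4, 7] / [2, 6] / [5]
  Insert 7 (step 8): P = [1, 2, 3, 7] / [5, 8] / [6, 9];  Q = [1, 3, 4, 7] / [2, 6] / [5, 8]
  Insert 4 (step 9): P = [1, 2, 3, 4] / [5, 7] / [6, 8] / [9];  Q = [1, 3, 4, 7] / [2, 6] / [5, 8] / [9]
Final shape: (4, 2, 2, 1).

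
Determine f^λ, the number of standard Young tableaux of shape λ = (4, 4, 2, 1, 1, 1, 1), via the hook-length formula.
# SYT of shape (4, 4, 2, 1, 1, 1, 1) = 28028

Hook-length formula: f^λ = n! / Π hook(c), product over all cells c of the Young diagram. For λ = (4, 4, 2, 1, 1, 1, 1), n = 14 boxes. Hook lengths by row (left-to-right, top-to-bottom): [10, 5, 3, 2]; [9, 4, 2, 1]; [6, 1]; [4]; [3]; [2]; [1]. Product of hooks = 3110400. So f^λ = 14! / 3110400 = 87178291200 / 3110400 = 28028.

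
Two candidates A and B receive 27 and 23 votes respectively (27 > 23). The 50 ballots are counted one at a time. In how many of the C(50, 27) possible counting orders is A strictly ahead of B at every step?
Strict-lead orderings = 8643460269248

Total orderings of the 50 votes with 27 for A: C(50, 27) = 108043253365600. By the Bertrand ballot formula (Cycle Lemma / reflection principle), the number of orderings in which A is strictly ahead of B throughout is (p − q)/(p + q) · C(p + q, p) = (27 − 23)/(27 + 23) · 108043253365600 = 8643460269248.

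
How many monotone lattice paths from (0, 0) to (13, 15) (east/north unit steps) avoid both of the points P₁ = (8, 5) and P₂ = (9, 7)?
Number of paths = 29825694

Inclusion–exclusion. Total paths: C(28, 13) = 37442160. Through P₁: C(13, 8)·C(15, 5) = 3864861. Through P₂: C(16, 9)·C(12, 4) = 5662800. Since P₁ is strictly southwest of P₂, a monotone path through both must visit P₁ then P₂; paths through both = C(13, 8)·C(3, 1)·C(12, 4) = 1911195. Avoid both = 37442160 − 3864861 − 5662800 + 1911195 = 29825694.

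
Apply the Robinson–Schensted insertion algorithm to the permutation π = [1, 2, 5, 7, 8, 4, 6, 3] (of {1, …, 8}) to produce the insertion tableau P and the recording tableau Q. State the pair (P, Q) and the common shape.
P = [1, 2, 3, 6, 8] / [4, 7] / [5];  Q = [1, 2, 3, 4, 5] / [6, 7] / [8];  common shape = (5, 2, 1)

Row-insert the values π_1, π_2, … into P one at a time, bumping the leftmost entry strictly greater than the inserted value down to the next row. The recording tableau Q records, in position (i, j), the step at which that cell was added to P.
  Insert 1 (step 1): P = [1];  Q = [1]
  Insert 2 (step 2): P = [1, 2];  Q = [1, 2]
  Insert 5 (step 3): P = [1, 2, 5];  Q = [1, 2, 3]
  Insert 7 (step 4): P = [1, 2, 5, 7];  Q = [1, 2, 3, 4]
  Insert 8 (step 5): P = [1, 2, 5, 7, 8];  Q = [1, 2, 3, 4, 5]
  Insert 4 (step 6): P = [1, 2, 4, 7, 8] / [5];  Q = [1, 2, 3, 4, 5] / [6]
  Insert 6 (step 7): P = [1, 2, 4, 6, 8] / [5, 7];  Q = [1, 2, 3, 4, 5] / [6, 7]
  Insert 3 (step 8): P = [1, 2, 3, 6, 8] / [4, 7] / [5];  Q = [1, 2, 3, 4, 5] / [6, 7] / [8]
Final shape: (5, 2, 1).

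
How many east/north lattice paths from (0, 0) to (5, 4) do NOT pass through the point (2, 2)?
Number of paths = 66

Total paths from (0, 0) to (5, 4): C(9, 5) = 126. Paths through (2, 2): (paths (0, 0) → (2, 2)) × (paths (2, 2) → (5, 4)) = C(4, 2) · C(5, 3) = 6 · 10 = 60. Avoidance count = 126 − 60 = 66.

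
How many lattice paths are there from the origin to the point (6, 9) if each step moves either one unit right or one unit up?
Number of paths = 5005

A monotone lattice path from (0, 0) to (6, 9) consists of 6 east steps and 9 north steps in some order, so it is determined by which 6 of the 15 steps are east. The count is C(15, 6) = 5005.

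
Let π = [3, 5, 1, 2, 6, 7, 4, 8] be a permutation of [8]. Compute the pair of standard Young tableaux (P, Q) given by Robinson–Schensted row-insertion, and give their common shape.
P = [1, 2, 4, 7, 8] / [3, 5, 6];  Q = [1, 2, 5, 6, 8] / [3, 4, 7];  common shape = (5, 3)

Row-insert the values π_1, π_2, … into P one at a time, bumping the leftmost entry strictly greater than the inserted value down to the next row. The recording tableau Q records, in position (i, j), the step at which that cell was added to P.
  Insert 3 (step 1): P = [3];  Q = [1]
  Insert 5 (step 2): P = [3, 5];  Q = [1, 2]
  Insert 1 (step 3): P = [1, 5] / [3];  Q = [1, 2] / [3]
  Insert 2 (step 4): P = [1, 2] / [3, 5];  Q = [1, 2] / [3, 4]
  Insert 6 (step 5): P = [1, 2, 6] / [3, 5];  Q = [1, 2, 5] / [3, 4]
  Insert 7 (step 6): P = [1, 2, 6, 7] / [3, 5];  Q = [1, 2, 5, 6] / [3, 4]
  Insert 4 (step 7): P = [1, 2, 4, 7] / [3, 5, 6];  Q = [1, 2, 5, 6] / [3, 4, 7]
  Insert 8 (step 8): P = [1, 2, 4, 7, 8] / [3, 5, 6];  Q = [1, 2, 5, 6, 8] / [3, 4, 7]
Final shape: (5, 3).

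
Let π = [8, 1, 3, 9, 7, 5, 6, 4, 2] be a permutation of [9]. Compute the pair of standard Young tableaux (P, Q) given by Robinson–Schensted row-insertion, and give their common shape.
P = [1, 2, 4, 6] / [3, 9] / [5] / [7] / [8];  Q = [1, 3, 4, 7] / [2, 5] / [6] / [8] / [9];  common shape = (4, 2, 1, 1, 1)

Row-insert the values π_1, π_2, … into P one at a time, bumping the leftmost entry strictly greater than the inserted value down to the next row. The recording tableau Q records, in position (i, j), the step at which that cell was added to P.
  Insert 8 (step 1): P = [8];  Q = [1]
  Insert 1 (step 2): P = [1] / [8];  Q = [1] / [2]
  Insert 3 (step 3): P = [1, 3] / [8];  Q = [1, 3] / [2]
  Insert 9 (step 4): P = [1, 3, 9] / [8];  Q = [1, 3, 4] / [2]
  Insert 7 (step 5): P = [1, 3, 7] / [8, 9];  Q = [1, 3, 4] / [2, 5]
  Insert 5 (step 6): P = [1, 3, 5] / [7, 9] / [8];  Q = [1, 3, 4] / [2, 5] / [6]
  Insert 6 (step 7): P = [1, 3, 5, 6] / [7, 9] / [8];  Q = [1, 3, 4, 7] / [2, 5] / [6]
  Insert 4 (step 8): P = [1, 3, 4, 6] / [5, 9] / [7] / [8];  Q = [1, 3, 4, 7] / [2, 5] / [6] / [8]
  Insert 2 (step 9): P = [1, 2, 4, 6] / [3, 9] / [5] / [7] / [8];  Q = [1, 3, 4, 7] / [2, 5] / [6] / [8] / [9]
Final shape: (4, 2, 1, 1, 1).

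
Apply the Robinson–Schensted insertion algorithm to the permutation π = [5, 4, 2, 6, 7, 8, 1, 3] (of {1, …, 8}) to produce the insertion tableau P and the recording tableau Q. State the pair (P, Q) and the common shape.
P = [1, 3, 7, 8] / [2, 6] / [4] / [5];  Q = [1, 4, 5, 6] / [2, 8] / [3] / [7];  common shape = (4, 2, 1, 1)

Row-insert the values π_1, π_2, … into P one at a time, bumping the leftmost entry strictly greater than the inserted value down to the next row. The recording tableau Q records, in position (i, j), the step at which that cell was added to P.
  Insert 5 (step 1): P = [5];  Q = [1]
  Insert 4 (step 2): P = [4] / [5];  Q = [1] / [2]
  Insert 2 (step 3): P = [2] / [4] / [5];  Q = [1] / [2] / [3]
  Insert 6 (step 4): P = [2, 6] / [4] / [5];  Q = [1, 4] / [2] / [3]
  Insert 7 (step 5): P = [2, 6, 7] / [4] / [5];  Q = [1, 4, 5] / [2] / [3]
  Insert 8 (step 6): P = [2, 6, 7, 8] / [4] / [5];  Q = [1, 4, 5, 6] / [2] / [3]
  Insert 1 (step 7): P = [1, 6, 7, 8] / [2] / [4] / [5];  Q = [1, 4, 5, 6] / [2] / [3] / [7]
  Insert 3 (step 8): P = [1, 3, 7, 8] / [2, 6] / [4] / [5];  Q = [1, 4, 5, 6] / [2, 8] / [3] / [7]
Final shape: (4, 2, 1, 1).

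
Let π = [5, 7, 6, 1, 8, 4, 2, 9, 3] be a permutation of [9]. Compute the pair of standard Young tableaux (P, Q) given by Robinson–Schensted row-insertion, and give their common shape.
P = [1, 2, 3, 9] / [4, 6, 8] / [5] / [7];  Q = [1, 2, 5, 8] / [3, 6, 9] / [4] / [7];  common shape = (4, 3, 1, 1)

Row-insert the values π_1, π_2, … into P one at a time, bumping the leftmost entry strictly greater than the inserted value down to the next row. The recording tableau Q records, in position (i, j), the step at which that cell was added to P.
  Insert 5 (step 1): P = [5];  Q = [1]
  Insert 7 (step 2): P = [5, 7];  Q = [1, 2]
  Insert 6 (step 3): P = [5, 6] / [7];  Q = [1, 2] / [3]
  Insert 1 (step 4): P = [1, 6] / [5] / [7];  Q = [1, 2] / [3] / [4]
  Insert 8 (step 5): P = [1, 6, 8] / [5] / [7];  Q = [1, 2, 5] / [3] / [4]
  Insert 4 (step 6): P = [1, 4, 8] / [5, 6] / [7];  Q = [1, 2, 5] / [3, 6] / [4]
  Insert 2 (step 7): P = [1, 2, 8] / [4, 6] / [5] / [7];  Q = [1, 2, 5] / [3, 6] / [4] / [7]
  Insert 9 (step 8): P = [1, 2, 8, 9] / [4, 6] / [5] / [7];  Q = [1, 2, 5, 8] / [3, 6] / [4] / [7]
  Insert 3 (step 9): P = [1, 2, 3, 9] / [4, 6, 8] / [5] / [7];  Q = [1, 2, 5, 8] / [3, 6, 9] / [4] / [7]
Final shape: (4, 3, 1, 1).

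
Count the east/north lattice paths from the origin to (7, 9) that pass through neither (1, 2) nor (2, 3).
Number of paths = 4444

Inclusion–exclusion. Total paths: C(16, 7) = 11440. Through P₁: C(3, 1)·C(13, 6) = 5148. Through P₂: C(5, 2)·C(11, 5) = 4620. Since P₁ is strictly southwest of P₂, a monotone path through both must visit P₁ then P₂; paths through both = C(3, 1)·C(2, 1)·C(11, 5) = 2772. Avoid both = 11440 − 5148 − 4620 + 2772 = 4444.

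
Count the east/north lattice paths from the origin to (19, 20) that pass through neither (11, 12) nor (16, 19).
Number of paths = 39565687854

Inclusion–exclusion. Total paths: C(39, 19) = 68923264410. Through P₁: C(23, 11)·C(16, 8) = 17401243860. Through P₂: C(35, 16)·C(4, 3) = 16239715800. Since P₁ is strictly southwest of P₂, a monotone path through both must visit P₁ then P₂; paths through both = C(23, 11)·C(12, 5)·C(4, 3) = 4283383104. Avoid both = 68923264410 − 17401243860 − 16239715800 + 4283383104 = 39565687854.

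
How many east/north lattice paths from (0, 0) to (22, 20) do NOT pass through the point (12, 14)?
Number of paths = 436452745820

Total paths from (0, 0) to (22, 20): C(42, 22) = 513791607420. Paths through (12, 14): (paths (0, 0) → (12, 14)) × (paths (12, 14) → (22, 20)) = C(26, 12) · C(16, 10) = 9657700 · 8008 = 77338861600. Avoidance count = 513791607420 − 77338861600 = 436452745820.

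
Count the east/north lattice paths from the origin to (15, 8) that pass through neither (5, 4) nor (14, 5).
Number of paths = 322716

Inclusion–exclusion. Total paths: C(23, 15) = 490314. Through P₁: C(9, 5)·C(14, 10) = 126126. Through P₂: C(19, 14)·C(4, 1) = 46512. Since P₁ is strictly southwest of P₂, a monotone path through both must visit P₁ then P₂; paths through both = C(9, 5)·C(10, 9)·C(4, 1) = 5040. Avoid both = 490314 − 126126 − 46512 + 5040 = 322716.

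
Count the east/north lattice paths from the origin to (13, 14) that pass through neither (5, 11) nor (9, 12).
Number of paths = 15256230

Inclusion–exclusion. Total paths: C(27, 13) = 20058300. Through P₁: C(16, 5)·C(11, 8) = 720720. Through P₂: C(21, 9)·C(6, 4) = 4408950. Since P₁ is strictly southwest of P₂, a monotone path through both must visit P₁ then P₂; paths through both = C(16, 5)·C(5, 4)·C(6, 4) = 327600. Avoid both = 20058300 − 720720 − 4408950 + 327600 = 15256230.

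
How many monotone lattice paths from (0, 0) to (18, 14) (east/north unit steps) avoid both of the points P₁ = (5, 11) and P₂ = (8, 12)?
Number of paths = 461828652

Inclusion–exclusion. Total paths: C(32, 18) = 471435600. Through P₁: C(16, 5)·C(16, 13) = 2446080. Through P₂: C(20, 8)·C(12, 10) = 8314020. Since P₁ is strictly southwest of P₂, a monotone path through both must visit P₁ then P₂; paths through both = C(16, 5)·C(4, 3)·C(12, 10) = 1153152. Avoid both = 471435600 − 2446080 − 8314020 + 1153152 = 461828652.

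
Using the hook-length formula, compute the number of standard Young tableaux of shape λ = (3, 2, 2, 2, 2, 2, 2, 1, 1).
# SYT of shape (3, 2, 2, 2, 2, 2, 2, 1, 1) = 46410

Hook-length formula: f^λ = n! / Π hook(c), product over all cells c of the Young diagram. For λ = (3, 2, 2, 2, 2, 2, 2, 1, 1), n = 17 boxes. Hook lengths by row (left-to-right, top-to-bottom): [11, 8, 1]; [9, 6]; [8, 5]; [7, 4]; [6, 3]; [5, 2]; [4, 1]; [2]; [1]. Product of hooks = 7664025600. So f^λ = 17! / 7664025600 = 355687428096000 / 7664025600 = 46410.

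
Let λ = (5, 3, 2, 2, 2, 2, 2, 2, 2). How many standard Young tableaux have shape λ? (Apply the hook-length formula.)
# SYT of shape (5, 3, 2, 2, 2, 2, 2, 2, 2) = 49244580

Hook-length formula: f^λ = n! / Π hook(c), product over all cells c of the Young diagram. For λ = (5, 3, 2, 2, 2, 2, 2, 2, 2), n = 22 boxes. Hook lengths by row (left-to-right, top-to-bottom): [13, 12, 4, 2, 1]; [10, 9, 1]; [8, 7]; [7, 6]; [6, 5]; [5, 4]; [4, 3]; [3, 2]; [2, 1]. Product of hooks = 22824861696000. So f^λ = 22! / 22824861696000 = 1124000727777607680000 / 22824861696000 = 49244580.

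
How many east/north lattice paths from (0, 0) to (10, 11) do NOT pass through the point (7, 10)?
Number of paths = 274924

Total paths from (0, 0) to (10, 11): C(21, 10) = 352716. Paths through (7, 10): (paths (0, 0) → (7, 10)) × (paths (7, 10) → (10, 11)) = C(17, 7) · C(4, 3) = 19448 · 4 = 77792. Avoidance count = 352716 − 77792 = 274924.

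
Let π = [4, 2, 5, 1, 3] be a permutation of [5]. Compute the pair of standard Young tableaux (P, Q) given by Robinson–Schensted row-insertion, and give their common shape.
P = [1, 3] / [2, 5] / [4];  Q = [1, 3] / [2, 5] / [4];  common shape = (2, 2, 1)

Row-insert the values π_1, π_2, … into P one at a time, bumping the leftmost entry strictly greater than the inserted value down to the next row. The recording tableau Q records, in position (i, j), the step at which that cell was added to P.
  Insert 4 (step 1): P = [4];  Q = [1]
  Insert 2 (step 2): P = [2] / [4];  Q = [1] / [2]
  Insert 5 (step 3): P = [2, 5] / [4];  Q = [1, 3] / [2]
  Insert 1 (step 4): P = [1, 5] / [2] / [4];  Q = [1, 3] / [2] / [4]
  Insert 3 (step 5): P = [1, 3] / [2, 5] / [4];  Q = [1, 3] / [2, 5] / [4]
Final shape: (2, 2, 1).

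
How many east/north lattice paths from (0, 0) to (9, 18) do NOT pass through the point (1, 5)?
Number of paths = 3465885

Total paths from (0, 0) to (9, 18): C(27, 9) = 4686825. Paths through (1, 5): (paths (0, 0) → (1, 5)) × (paths (1, 5) → (9, 18)) = C(6, 1) · C(21, 8) = 6 · 203490 = 1220940. Avoidance count = 4686825 − 1220940 = 3465885.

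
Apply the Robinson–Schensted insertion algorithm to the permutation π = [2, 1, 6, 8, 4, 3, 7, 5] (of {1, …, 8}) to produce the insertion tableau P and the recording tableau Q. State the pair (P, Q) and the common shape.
P = [1, 3, 5] / [2, 4, 7] / [6, 8];  Q = [1, 3, 4] / [2, 5, 7] / [6, 8];  common shape = (3, 3, 2)

Row-insert the values π_1, π_2, … into P one at a time, bumping the leftmost entry strictly greater than the inserted value down to the next row. The recording tableau Q records, in position (i, j), the step at which that cell was added to P.
  Insert 2 (step 1): P = [2];  Q = [1]
  Insert 1 (step 2): P = [1] / [2];  Q = [1] / [2]
  Insert 6 (step 3): P = [1, 6] / [2];  Q = [1, 3] / [2]
  Insert 8 (step 4): P = [1, 6, 8] / [2];  Q = [1, 3, 4] / [2]
  Insert 4 (step 5): P = [1, 4, 8] / [2, 6];  Q = [1, 3, 4] / [2, 5]
  Insert 3 (step 6): P = [1, 3, 8] / [2, 4] / [6];  Q = [1, 3, 4] / [2, 5] / [6]
  Insert 7 (step 7): P = [1, 3, 7] / [2, 4, 8] / [6];  Q = [1, 3, 4] / [2, 5, 7] / [6]
  Insert 5 (step 8): P = [1, 3, 5] / [2, 4, 7] / [6, 8];  Q = [1, 3, 4] / [2, 5, 7] / [6, 8]
Final shape: (3, 3, 2).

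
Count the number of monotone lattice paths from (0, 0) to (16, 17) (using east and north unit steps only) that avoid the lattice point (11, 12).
Number of paths = 826079454

Total paths from (0, 0) to (16, 17): C(33, 16) = 1166803110. Paths through (11, 12): (paths (0, 0) → (11, 12)) × (paths (11, 12) → (16, 17)) = C(23, 11) · C(10, 5) = 1352078 · 252 = 340723656. Avoidance count = 1166803110 − 340723656 = 826079454.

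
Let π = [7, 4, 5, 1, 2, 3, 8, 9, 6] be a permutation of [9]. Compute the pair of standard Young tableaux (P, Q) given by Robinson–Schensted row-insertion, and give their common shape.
P = [1, 2, 3, 6, 9] / [4, 5, 8] / [7];  Q = [1, 3, 6, 7, 8] / [2, 5, 9] / [4];  common shape = (5, 3, 1)

Row-insert the values π_1, π_2, … into P one at a time, bumping the leftmost entry strictly greater than the inserted value down to the next row. The recording tableau Q records, in position (i, j), the step at which that cell was added to P.
  Insert 7 (step 1): P = [7];  Q = [1]
  Insert 4 (step 2): P = [4] / [7];  Q = [1] / [2]
  Insert 5 (step 3): P = [4, 5] / [7];  Q = [1, 3] / [2]
  Insert 1 (step 4): P = [1, 5] / [4] / [7];  Q = [1, 3] / [2] / [4]
  Insert 2 (step 5): P = [1, 2] / [4, 5] / [7];  Q = [1, 3] / [2, 5] / [4]
  Insert 3 (step 6): P = [1, 2, 3] / [4, 5] / [7];  Q = [1, 3, 6] / [2, 5] / [4]
  Insert 8 (step 7): P = [1, 2, 3, 8] / [4, 5] / [7];  Q = [1, 3, 6, 7] / [2, 5] / [4]
  Insert 9 (step 8): P = [1, 2, 3, 8, 9] / [4, 5] / [7];  Q = [1, 3, 6, 7, 8] / [2, 5] / [4]
  Insert 6 (step 9): P = [1, 2, 3, 6, 9] / [4, 5, 8] / [7];  Q = [1, 3, 6, 7, 8] / [2, 5, 9] / [4]
Final shape: (5, 3, 1).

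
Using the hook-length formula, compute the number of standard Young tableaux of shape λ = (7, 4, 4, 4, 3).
# SYT of shape (7, 4, 4, 4, 3) = 496624128

Hook-length formula: f^λ = n! / Π hook(c), product over all cells c of the Young diagram. For λ = (7, 4, 4, 4, 3), n = 22 boxes. Hook lengths by row (left-to-right, top-to-bottom): [11, 10, 9, 7, 3, 2, 1]; [7, 6, 5, 3]; [6, 5, 4, 2]; [5, 4, 3, 1]; [3, 2, 1]. Product of hooks = 2263282560000. So f^λ = 22! / 2263282560000 = 1124000727777607680000 / 2263282560000 = 496624128.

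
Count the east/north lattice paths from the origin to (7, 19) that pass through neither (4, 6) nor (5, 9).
Number of paths = 463508

Inclusion–exclusion. Total paths: C(26, 7) = 657800. Through P₁: C(10, 4)·C(16, 3) = 117600. Through P₂: C(14, 5)·C(12, 2) = 132132. Since P₁ is strictly southwest of P₂, a monotone path through both must visit P₁ then P₂; paths through both = C(10, 4)·C(4, 1)·C(12, 2) = 55440. Avoid both = 657800 − 117600 − 132132 + 55440 = 463508.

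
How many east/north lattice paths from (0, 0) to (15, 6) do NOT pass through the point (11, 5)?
Number of paths = 32424

Total paths from (0, 0) to (15, 6): C(21, 15) = 54264. Paths through (11, 5): (paths (0, 0) → (11, 5)) × (paths (11, 5) → (15, 6)) = C(16, 11) · C(5, 4) = 4368 · 5 = 21840. Avoidance count = 54264 − 21840 = 32424.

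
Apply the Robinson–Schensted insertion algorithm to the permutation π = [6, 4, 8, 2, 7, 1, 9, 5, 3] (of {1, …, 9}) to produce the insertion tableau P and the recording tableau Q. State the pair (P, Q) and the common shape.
P = [1, 3, 9] / [2, 5] / [4, 7] / [6, 8];  Q = [1, 3, 7] / [2, 5] / [4, 8] / [6, 9];  common shape = (3, 2, 2, 2)

Row-insert the values π_1, π_2, … into P one at a time, bumping the leftmost entry strictly greater than the inserted value down to the next row. The recording tableau Q records, in position (i, j), the step at which that cell was added to P.
  Insert 6 (step 1): P = [6];  Q = [1]
  Insert 4 (step 2): P = [4] / [6];  Q = [1] / [2]
  Insert 8 (step 3): P = [4, 8] / [6];  Q = [1, 3] / [2]
  Insert 2 (step 4): P = [2, 8] / [4] / [6];  Q = [1, 3] / [2] / [4]
  Insert 7 (step 5): P = [2, 7] / [4, 8] / [6];  Q = [1, 3] / [2, 5] / [4]
  Insert 1 (step 6): P = [1, 7] / [2, 8] / [4] / [6];  Q = [1, 3] / [2, 5] / [4] / [6]
  Insert 9 (step 7): P = [1, 7, 9] / [2, 8] / [4] / [6];  Q = [1, 3, 7] / [2, 5] / [4] / [6]
  Insert 5 (step 8): P = [1, 5, 9] / [2, 7] / [4, 8] / [6];  Q = [1, 3, 7] / [2, 5] / [4, 8] / [6]
  Insert 3 (step 9): P = [1, 3, 9] / [2, 5] / [4, 7] / [6, 8];  Q = [1, 3, 7] / [2, 5] / [4, 8] / [6, 9]
Final shape: (3, 2, 2, 2).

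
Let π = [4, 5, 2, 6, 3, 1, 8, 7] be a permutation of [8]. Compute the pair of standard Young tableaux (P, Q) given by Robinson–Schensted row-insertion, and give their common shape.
P = [1, 3, 6, 7] / [2, 5, 8] / [4];  Q = [1, 2, 4, 7] / [3, 5, 8] / [6];  common shape = (4, 3, 1)

Row-insert the values π_1, π_2, … into P one at a time, bumping the leftmost entry strictly greater than the inserted value down to the next row. The recording tableau Q records, in position (i, j), the step at which that cell was added to P.
  Insert 4 (step 1): P = [4];  Q = [1]
  Insert 5 (step 2): P = [4, 5];  Q = [1, 2]
  Insert 2 (step 3): P = [2, 5] / [4];  Q = [1, 2] / [3]
  Insert 6 (step 4): P = [2, 5, 6] / [4];  Q = [1, 2, 4] / [3]
  Insert 3 (step 5): P = [2, 3, 6] / [4, 5];  Q = [1, 2, 4] / [3, 5]
  Insert 1 (step 6): P = [1, 3, 6] / [2, 5] / [4];  Q = [1, 2, 4] / [3, 5] / [6]
  Insert 8 (step 7): P = [1, 3, 6, 8] / [2, 5] / [4];  Q = [1, 2, 4, 7] / [3, 5] / [6]
  Insert 7 (step 8): P = [1, 3, 6, 7] / [2, 5, 8] / [4];  Q = [1, 2, 4, 7] / [3, 5, 8] / [6]
Final shape: (4, 3, 1).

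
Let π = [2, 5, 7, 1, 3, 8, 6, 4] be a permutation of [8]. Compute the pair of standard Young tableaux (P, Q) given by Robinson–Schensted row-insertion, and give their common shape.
P = [1, 3, 4, 8] / [2, 5, 6] / [7];  Q = [1, 2, 3, 6] / [4, 5, 7] / [8];  common shape = (4, 3, 1)

Row-insert the values π_1, π_2, … into P one at a time, bumping the leftmost entry strictly greater than the inserted value down to the next row. The recording tableau Q records, in position (i, j), the step at which that cell was added to P.
  Insert 2 (step 1): P = [2];  Q = [1]
  Insert 5 (step 2): P = [2, 5];  Q = [1, 2]
  Insert 7 (step 3): P = [2, 5, 7];  Q = [1, 2, 3]
  Insert 1 (step 4): P = [1, 5, 7] / [2];  Q = [1, 2, 3] / [4]
  Insert 3 (step 5): P = [1, 3, 7] / [2, 5];  Q = [1, 2, 3] / [4, 5]
  Insert 8 (step 6): P = [1, 3, 7, 8] / [2, 5];  Q = [1, 2, 3, 6] / [4, 5]
  Insert 6 (step 7): P = [1, 3, 6, 8] / [2, 5, 7];  Q = [1, 2, 3, 6] / [4, 5, 7]
  Insert 4 (step 8): P = [1, 3, 4, 8] / [2, 5, 6] / [7];  Q = [1, 2, 3, 6] / [4, 5, 7] / [8]
Final shape: (4, 3, 1).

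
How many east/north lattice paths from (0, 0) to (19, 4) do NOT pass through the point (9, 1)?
Number of paths = 5995

Total paths from (0, 0) to (19, 4): C(23, 19) = 8855. Paths through (9, 1): (paths (0, 0) → (9, 1)) × (paths (9, 1) → (19, 4)) = C(10, 9) · C(13, 10) = 10 · 286 = 2860. Avoidance count = 8855 − 2860 = 5995.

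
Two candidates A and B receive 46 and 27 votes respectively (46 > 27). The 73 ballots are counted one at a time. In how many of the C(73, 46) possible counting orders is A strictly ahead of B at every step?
Strict-lead orderings = 19417664722722740768

Total orderings of the 73 votes with 46 for A: C(73, 46) = 74604711829408425056. By the Bertrand ballot formula (Cycle Lemma / reflection principle), the number of orderings in which A is strictly ahead of B throughout is (p − q)/(p + q) · C(p + q, p) = (46 − 27)/(46 + 27) · 74604711829408425056 = 19417664722722740768.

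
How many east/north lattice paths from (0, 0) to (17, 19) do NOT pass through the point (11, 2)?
Number of paths = 8589622734

Total paths from (0, 0) to (17, 19): C(36, 17) = 8597496600. Paths through (11, 2): (paths (0, 0) → (11, 2)) × (paths (11, 2) → (17, 19)) = C(13, 11) · C(23, 6) = 78 · 100947 = 7873866. Avoidance count = 8597496600 − 7873866 = 8589622734.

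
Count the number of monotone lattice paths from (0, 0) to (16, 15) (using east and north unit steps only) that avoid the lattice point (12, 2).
Number of paths = 300323615

Total paths from (0, 0) to (16, 15): C(31, 16) = 300540195. Paths through (12, 2): (paths (0, 0) → (12, 2)) × (paths (12, 2) → (16, 15)) = C(14, 12) · C(17, 4) = 91 · 2380 = 216580. Avoidance count = 300540195 − 216580 = 300323615.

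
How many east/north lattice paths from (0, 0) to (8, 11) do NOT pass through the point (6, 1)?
Number of paths = 75120

Total paths from (0, 0) to (8, 11): C(19, 8) = 75582. Paths through (6, 1): (paths (0, 0) → (6, 1)) × (paths (6, 1) → (8, 11)) = C(7, 6) · C(12, 2) = 7 · 66 = 462. Avoidance count = 75582 − 462 = 75120.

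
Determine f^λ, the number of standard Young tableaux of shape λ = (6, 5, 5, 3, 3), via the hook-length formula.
# SYT of shape (6, 5, 5, 3, 3) = 640179540

Hook-length formula: f^λ = n! / Π hook(c), product over all cells c of the Young diagram. For λ = (6, 5, 5, 3, 3), n = 22 boxes. Hook lengths by row (left-to-right, top-to-bottom): [10, 9, 8, 5, 4, 1]; [8, 7, 6, 3, 2]; [7, 6, 5, 2, 1]; [4, 3, 2]; [3, 2, 1]. Product of hooks = 1755758592000. So f^λ = 22! / 1755758592000 = 1124000727777607680000 / 1755758592000 = 640179540.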